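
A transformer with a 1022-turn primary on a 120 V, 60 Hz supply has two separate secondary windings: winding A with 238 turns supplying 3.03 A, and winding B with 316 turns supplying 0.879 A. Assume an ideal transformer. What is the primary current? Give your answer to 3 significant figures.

I_p ≈ 0.977 A

V_A = 120 × 238/1022 = 27.945 V; V_B = 120 × 316/1022 = 37.104 V.
P_out = V_A I_A + V_B I_B = 27.945×3.03 + 37.104×0.879 = 84.674 + 32.614 = 117.29 W.
Ideal ⇒ P_in = P_out, so I_p = P_out/V_p = 117.29/120 = 0.977 A.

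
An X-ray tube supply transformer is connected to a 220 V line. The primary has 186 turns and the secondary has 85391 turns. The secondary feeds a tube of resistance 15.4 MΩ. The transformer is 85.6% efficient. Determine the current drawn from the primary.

V_s = 220 × 85391/186 = 101000 V.
I_s = V_s/R = 101000/(1.54×10^7) = 0.0065584 A.
P_out = V_s I_s = 101000 × 0.0065584 = 662.40 W.
P_in = P_out/η = 662.40/0.856 = 773.84 W.
I_p = P_in/V_p = 773.84/220 = 3.52 A.

I_p ≈ 3.52 A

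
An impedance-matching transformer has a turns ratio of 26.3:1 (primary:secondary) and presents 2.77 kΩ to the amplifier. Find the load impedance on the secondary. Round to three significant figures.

Z_s = Z_p/(N_p/N_s)² = 2770/26.3² = 4.00 Ω.

Z_s ≈ 4.00 Ω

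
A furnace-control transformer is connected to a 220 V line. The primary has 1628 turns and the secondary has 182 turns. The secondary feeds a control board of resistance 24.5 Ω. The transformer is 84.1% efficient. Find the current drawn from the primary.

I_p ≈ 0.133 A

V_s = 220 × 182/1628 = 24.595 V.
I_s = V_s/R = 24.595/24.5 = 1.0039 A.
P_out = V_s I_s = 24.595 × 1.0039 = 24.690 W.
P_in = P_out/η = 24.690/0.841 = 29.357 W.
I_p = P_in/V_p = 29.357/220 = 0.133 A.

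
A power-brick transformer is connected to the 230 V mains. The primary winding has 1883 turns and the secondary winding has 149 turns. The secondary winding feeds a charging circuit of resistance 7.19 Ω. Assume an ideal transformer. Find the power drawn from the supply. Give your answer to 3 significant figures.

V_s = V_p × N_s/N_p = 230 × 149/1883 = 18.200 V.
I_s = V_s/R = 18.200/7.19 = 2.5312 A.
I_p = I_s × N_s/N_p = 2.5312 × 149/1883 = 0.20030 A.
P = V_p I_p = 230 × 0.20030 = 46.1 W.

P ≈ 46.1 W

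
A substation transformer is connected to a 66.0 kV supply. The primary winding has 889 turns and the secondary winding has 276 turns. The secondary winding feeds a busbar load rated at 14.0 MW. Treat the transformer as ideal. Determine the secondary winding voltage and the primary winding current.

V_s ≈ 20500 V, I_p ≈ 212 A

V_s = V_p × N_s/N_p = 66000 × 276/889 = 20490 V.
I_s = P/V_s = 1.40×10^7/20490 = 683.25 A.
I_p = I_s × N_s/N_p = 683.25 × 276/889 = 212 A.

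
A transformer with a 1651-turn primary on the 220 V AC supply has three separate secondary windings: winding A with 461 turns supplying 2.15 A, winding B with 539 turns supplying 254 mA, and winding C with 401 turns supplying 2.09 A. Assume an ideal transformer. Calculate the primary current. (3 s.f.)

V_A = 220 × 461/1651 = 61.429 V; V_B = 220 × 539/1651 = 71.823 V; V_C = 220 × 401/1651 = 53.434 V.
P_out = V_A I_A + V_B I_B + V_C I_C = 61.429×2.15 + 71.823×0.254 + 53.434×2.09 = 132.07 + 18.243 + 111.68 = 261.99 W.
Ideal ⇒ P_in = P_out, so I_p = P_out/V_p = 261.99/220 = 1.19 A.

I_p ≈ 1.19 A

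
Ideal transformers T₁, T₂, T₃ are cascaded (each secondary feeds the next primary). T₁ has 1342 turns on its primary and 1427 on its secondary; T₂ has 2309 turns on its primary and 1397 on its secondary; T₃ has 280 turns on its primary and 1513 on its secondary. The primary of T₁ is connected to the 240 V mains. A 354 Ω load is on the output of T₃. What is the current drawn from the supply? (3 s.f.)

I_supply ≈ 8.19 A

Secondary of T₁: V = 240.00 × 1427/1342 = 255.20 V.
Secondary of T₂: V = 255.20 × 1397/2309 = 154.40 V.
Secondary of T₃: V = 154.40 × 1513/280 = 834.33 V.
I_load = 834.33/354 = 2.3569 A, so P_out = 834.33 × 2.3569 = 1966.4 W.
All ideal ⇒ P_in = P_out, so I_supply = 1966.4/240 = 8.19 A.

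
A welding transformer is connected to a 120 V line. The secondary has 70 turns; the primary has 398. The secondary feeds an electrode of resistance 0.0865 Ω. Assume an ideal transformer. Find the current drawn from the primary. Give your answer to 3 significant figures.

I_p ≈ 42.9 A

V_s = V_p × N_s/N_p = 120 × 70/398 = 21.106 V.
I_s = V_s/R = 21.106/0.0865 = 243.99 A.
For an ideal transformer I_p N_p = I_s N_s, so I_p = 243.99 × 70/398 = 42.9 A.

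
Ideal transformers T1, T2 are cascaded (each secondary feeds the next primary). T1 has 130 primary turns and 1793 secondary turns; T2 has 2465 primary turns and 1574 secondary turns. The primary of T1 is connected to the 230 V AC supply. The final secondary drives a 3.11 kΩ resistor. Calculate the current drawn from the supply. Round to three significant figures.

I_supply ≈ 5.74 A

Secondary of T1: V = 230.00 × 1793/130 = 3172.2 V.
Secondary of T2: V = 3172.2 × 1574/2465 = 2025.6 V.
I_load = 2025.6/3110 = 0.65132 A, so P_out = 2025.6 × 0.65132 = 1319.3 W.
All ideal ⇒ P_in = P_out, so I_supply = 1319.3/230 = 5.74 A.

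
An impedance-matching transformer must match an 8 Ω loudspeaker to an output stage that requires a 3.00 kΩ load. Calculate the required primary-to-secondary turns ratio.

N_p/N_s ≈ 19.4

Z_p/Z_s = (N_p/N_s)², so N_p/N_s = √(3000/8) = √375 = 19.4.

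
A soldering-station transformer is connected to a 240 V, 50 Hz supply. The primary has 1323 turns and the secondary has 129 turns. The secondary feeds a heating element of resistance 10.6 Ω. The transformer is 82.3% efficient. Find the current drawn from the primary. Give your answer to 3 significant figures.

V_s = 240 × 129/1323 = 23.401 V.
I_s = V_s/R = 23.401/10.6 = 2.2077 A.
P_out = V_s I_s = 23.401 × 2.2077 = 51.663 W.
P_in = P_out/η = 51.663/0.823 = 62.774 W.
I_p = P_in/V_p = 62.774/240 = 0.262 A.

I_p ≈ 0.262 A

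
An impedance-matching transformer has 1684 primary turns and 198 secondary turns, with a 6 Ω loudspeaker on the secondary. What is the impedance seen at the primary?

Z_p ≈ 434 Ω

Z_p = (N_p/N_s)² × Z_s = (1684/198)² × 6 = 434 Ω.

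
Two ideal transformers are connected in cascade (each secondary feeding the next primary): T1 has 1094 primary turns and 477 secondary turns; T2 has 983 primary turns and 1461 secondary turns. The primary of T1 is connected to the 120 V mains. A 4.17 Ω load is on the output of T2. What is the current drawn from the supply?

After T1: V = 120.00 × 477/1094 = 52.322 V.
After T2: V = 52.322 × 1461/983 = 77.764 V.
I_load = 77.764/4.17 = 18.648 A, so P_out = 77.764 × 18.648 = 1450.2 W.
All ideal ⇒ P_in = P_out, so I_supply = 1450.2/120 = 12.1 A.

I_supply ≈ 12.1 A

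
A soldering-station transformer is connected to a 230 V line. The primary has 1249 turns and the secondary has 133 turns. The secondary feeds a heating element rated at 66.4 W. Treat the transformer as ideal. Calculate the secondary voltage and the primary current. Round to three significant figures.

V_s = V_p × N_s/N_p = 230 × 133/1249 = 24.492 V.
I_s = P/V_s = 66.4/24.492 = 2.7111 A.
I_p = I_s × N_s/N_p = 2.7111 × 133/1249 = 0.289 A.

V_s ≈ 24.5 V, I_p ≈ 0.289 A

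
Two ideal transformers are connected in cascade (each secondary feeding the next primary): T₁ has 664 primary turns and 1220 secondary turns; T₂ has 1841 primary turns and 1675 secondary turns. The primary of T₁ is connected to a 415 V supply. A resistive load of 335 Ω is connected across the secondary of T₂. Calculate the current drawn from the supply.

After T₁: V = 415.00 × 1220/664 = 762.50 V.
After T₂: V = 762.50 × 1675/1841 = 693.75 V.
I_load = 693.75/335 = 2.0709 A, so P_out = 693.75 × 2.0709 = 1436.7 W.
All ideal ⇒ P_in = P_out, so I_supply = 1436.7/415 = 3.46 A.

I_supply ≈ 3.46 A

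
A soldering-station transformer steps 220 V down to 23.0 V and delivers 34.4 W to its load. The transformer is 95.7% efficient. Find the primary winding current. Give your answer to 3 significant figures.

I_p ≈ 0.163 A

P_in = P_out/η = 34.4/0.957 = 35.946 W.
I_p = P_in/V_p = 35.946/220 = 0.163 A.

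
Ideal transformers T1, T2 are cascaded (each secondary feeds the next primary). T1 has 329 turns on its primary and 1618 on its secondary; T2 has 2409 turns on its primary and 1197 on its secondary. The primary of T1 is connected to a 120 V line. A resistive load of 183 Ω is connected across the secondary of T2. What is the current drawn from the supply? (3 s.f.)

I_supply ≈ 3.92 A

After T1: V = 120.00 × 1618/329 = 590.15 V.
After T2: V = 590.15 × 1197/2409 = 293.24 V.
I_load = 293.24/183 = 1.6024 A, so P_out = 293.24 × 1.6024 = 469.88 W.
All ideal ⇒ P_in = P_out, so I_supply = 469.88/120 = 3.92 A.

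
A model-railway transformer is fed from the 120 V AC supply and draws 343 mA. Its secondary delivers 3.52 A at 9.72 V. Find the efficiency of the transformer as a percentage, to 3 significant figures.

η ≈ 83.1%

P_in = 120 × 0.343 = 41.1600 W.
P_out = 9.72 × 3.52 = 34.2144 W.
η = P_out/P_in = 34.2144/41.1600 = 0.831.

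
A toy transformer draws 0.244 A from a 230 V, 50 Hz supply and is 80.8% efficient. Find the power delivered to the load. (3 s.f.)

P_in = V_in I_in = 230 × 0.244 = 56.120 W.
P_out = η P_in = 0.808 × 56.120 = 45.3 W.

P_out ≈ 45.3 W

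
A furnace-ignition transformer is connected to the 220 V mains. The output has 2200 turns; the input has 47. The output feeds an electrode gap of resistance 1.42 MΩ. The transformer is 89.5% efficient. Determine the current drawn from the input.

I_in ≈ 0.379 A

V_out = 220 × 2200/47 = 10298 V.
I_out = V_out/R = 10298/(1.42×10^6) = 0.0072520 A.
P_out = V_out I_out = 10298 × 0.0072520 = 74.680 W.
P_in = P_out/η = 74.680/0.895 = 83.442 W.
I_in = P_in/V_in = 83.442/220 = 0.379 A.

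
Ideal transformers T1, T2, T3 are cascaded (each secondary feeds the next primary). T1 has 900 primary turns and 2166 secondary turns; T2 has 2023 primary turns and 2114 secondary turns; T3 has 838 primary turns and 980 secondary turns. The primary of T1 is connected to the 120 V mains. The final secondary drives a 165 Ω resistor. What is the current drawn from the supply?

I_supply ≈ 6.29 A

After T1: V = 120.00 × 2166/900 = 288.80 V.
After T2: V = 288.80 × 2114/2023 = 301.79 V.
After T3: V = 301.79 × 980/838 = 352.93 V.
I_load = 352.93/165 = 2.1390 A, so P_out = 352.93 × 2.1390 = 754.91 W.
All ideal ⇒ P_in = P_out, so I_supply = 754.91/120 = 6.29 A.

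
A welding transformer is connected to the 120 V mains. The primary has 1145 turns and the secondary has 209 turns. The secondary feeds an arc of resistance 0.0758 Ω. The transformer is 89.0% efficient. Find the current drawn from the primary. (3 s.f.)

V_s = 120 × 209/1145 = 21.904 V.
I_s = V_s/R = 21.904/0.0758 = 288.97 A.
P_out = V_s I_s = 21.904 × 288.97 = 6329.6 W.
P_in = P_out/η = 6329.6/0.890 = 7111.9 W.
I_p = P_in/V_p = 7111.9/120 = 59.3 A.

I_p ≈ 59.3 A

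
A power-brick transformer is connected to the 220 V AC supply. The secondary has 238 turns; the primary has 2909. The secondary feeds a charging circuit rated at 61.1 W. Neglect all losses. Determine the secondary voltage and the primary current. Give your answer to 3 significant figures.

V_s ≈ 18.0 V, I_p ≈ 0.278 A

V_s = V_p × N_s/N_p = 220 × 238/2909 = 17.999 V.
I_s = P/V_s = 61.1/17.999 = 3.3946 A.
I_p = I_s × N_s/N_p = 3.3946 × 238/2909 = 0.278 A.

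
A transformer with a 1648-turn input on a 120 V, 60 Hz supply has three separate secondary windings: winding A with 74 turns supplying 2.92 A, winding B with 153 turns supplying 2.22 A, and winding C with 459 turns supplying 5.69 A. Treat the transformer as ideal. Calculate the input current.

V_A = 120 × 74/1648 = 5.3883 V; V_B = 120 × 153/1648 = 11.141 V; V_C = 120 × 459/1648 = 33.422 V.
P_out = V_A I_A + V_B I_B + V_C I_C = 5.3883×2.92 + 11.141×2.22 + 33.422×5.69 = 15.734 + 24.733 + 190.17 = 230.64 W.
Ideal ⇒ P_in = P_out, so I_in = P_out/V_in = 230.64/120 = 1.92 A.

I_in ≈ 1.92 A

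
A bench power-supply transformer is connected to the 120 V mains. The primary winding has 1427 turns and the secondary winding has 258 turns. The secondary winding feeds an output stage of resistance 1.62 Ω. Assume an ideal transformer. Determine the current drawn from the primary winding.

V_s = V_p × N_s/N_p = 120 × 258/1427 = 21.696 V.
I_s = V_s/R = 21.696/1.62 = 13.393 A.
For an ideal transformer I_p N_p = I_s N_s, so I_p = 13.393 × 258/1427 = 2.42 A.

I_p ≈ 2.42 A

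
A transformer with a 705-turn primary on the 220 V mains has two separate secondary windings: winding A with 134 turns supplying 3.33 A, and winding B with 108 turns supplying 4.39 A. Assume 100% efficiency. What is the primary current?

I_p ≈ 1.31 A

V_A = 220 × 134/705 = 41.816 V; V_B = 220 × 108/705 = 33.702 V.
P_out = V_A I_A + V_B I_B = 41.816×3.33 + 33.702×4.39 = 139.25 + 147.95 = 287.20 W.
Ideal ⇒ P_in = P_out, so I_p = P_out/V_p = 287.20/220 = 1.31 A.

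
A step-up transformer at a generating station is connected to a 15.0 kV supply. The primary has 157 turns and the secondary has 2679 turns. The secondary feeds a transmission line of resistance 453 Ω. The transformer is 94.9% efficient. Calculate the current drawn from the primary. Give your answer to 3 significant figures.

I_p ≈ 10200 A

V_s = 15000 × 2679/157 = 255960 V.
I_s = V_s/R = 255960/453 = 565.02 A.
P_out = V_s I_s = 255960 × 565.02 = 1.4462×10^8 W.
P_in = P_out/η = 1.4462×10^8/0.949 = 1.5239×10^8 W.
I_p = P_in/V_p = 1.5239×10^8/15000 = 10200 A.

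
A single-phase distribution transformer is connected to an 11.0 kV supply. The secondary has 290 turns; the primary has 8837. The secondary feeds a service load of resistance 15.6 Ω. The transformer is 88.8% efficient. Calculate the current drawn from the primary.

V_s = 11000 × 290/8837 = 360.98 V.
I_s = V_s/R = 360.98/15.6 = 23.140 A.
P_out = V_s I_s = 360.98 × 23.140 = 8353.1 W.
P_in = P_out/η = 8353.1/0.888 = 9406.6 W.
I_p = P_in/V_p = 9406.6/11000 = 0.855 A.

I_p ≈ 0.855 A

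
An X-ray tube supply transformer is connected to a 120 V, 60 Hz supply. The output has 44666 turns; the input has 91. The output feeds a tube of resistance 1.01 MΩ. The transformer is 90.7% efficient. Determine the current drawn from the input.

V_out = 120 × 44666/91 = 58900 V.
I_out = V_out/R = 58900/(1.01×10^6) = 0.058317 A.
P_out = V_out I_out = 58900 × 0.058317 = 3434.9 W.
P_in = P_out/η = 3434.9/0.907 = 3787.1 W.
I_in = P_in/V_in = 3787.1/120 = 31.6 A.

I_in ≈ 31.6 A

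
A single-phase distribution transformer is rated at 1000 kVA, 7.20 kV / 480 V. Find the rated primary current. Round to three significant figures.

I_p = S/V_p = 1000000/7200 = 139 A.

I_p ≈ 139 A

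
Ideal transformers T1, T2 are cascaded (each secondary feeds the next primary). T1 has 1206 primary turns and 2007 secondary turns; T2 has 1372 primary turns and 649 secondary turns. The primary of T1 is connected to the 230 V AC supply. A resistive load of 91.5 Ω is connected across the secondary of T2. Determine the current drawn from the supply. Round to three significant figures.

After T1: V = 230.00 × 2007/1206 = 382.76 V.
After T2: V = 382.76 × 649/1372 = 181.06 V.
I_load = 181.06/91.5 = 1.9788 A, so P_out = 181.06 × 1.9788 = 358.27 W.
All ideal ⇒ P_in = P_out, so I_supply = 358.27/230 = 1.56 A.

I_supply ≈ 1.56 A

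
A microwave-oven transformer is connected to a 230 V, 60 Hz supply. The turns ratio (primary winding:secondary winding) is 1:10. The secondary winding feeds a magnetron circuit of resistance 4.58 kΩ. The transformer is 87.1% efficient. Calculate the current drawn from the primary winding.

V_s = 230 × 10/1 = 2300.0 V.
I_s = V_s/R = 2300.0/4580 = 0.50218 A.
P_out = V_s I_s = 2300.0 × 0.50218 = 1155.0 W.
P_in = P_out/η = 1155.0/0.871 = 1326.1 W.
I_p = P_in/V_p = 1326.1/230 = 5.77 A.

I_p ≈ 5.77 A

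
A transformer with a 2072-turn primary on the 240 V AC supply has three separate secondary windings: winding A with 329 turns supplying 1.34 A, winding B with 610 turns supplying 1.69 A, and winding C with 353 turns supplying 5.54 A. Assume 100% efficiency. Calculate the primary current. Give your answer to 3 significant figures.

V_A = 240 × 329/2072 = 38.108 V; V_B = 240 × 610/2072 = 70.656 V; V_C = 240 × 353/2072 = 40.888 V.
P_out = V_A I_A + V_B I_B + V_C I_C = 38.108×1.34 + 70.656×1.69 + 40.888×5.54 = 51.065 + 119.41 + 226.52 = 396.99 W.
Ideal ⇒ P_in = P_out, so I_p = P_out/V_p = 396.99/240 = 1.65 A.

I_p ≈ 1.65 A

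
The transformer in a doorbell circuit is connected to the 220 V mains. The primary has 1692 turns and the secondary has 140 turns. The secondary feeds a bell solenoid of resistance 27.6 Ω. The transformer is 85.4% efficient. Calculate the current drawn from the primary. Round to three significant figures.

I_p ≈ 0.0639 A

V_s = 220 × 140/1692 = 18.203 V.
I_s = V_s/R = 18.203/27.6 = 0.65954 A.
P_out = V_s I_s = 18.203 × 0.65954 = 12.006 W.
P_in = P_out/η = 12.006/0.854 = 14.058 W.
I_p = P_in/V_p = 14.058/220 = 0.0639 A.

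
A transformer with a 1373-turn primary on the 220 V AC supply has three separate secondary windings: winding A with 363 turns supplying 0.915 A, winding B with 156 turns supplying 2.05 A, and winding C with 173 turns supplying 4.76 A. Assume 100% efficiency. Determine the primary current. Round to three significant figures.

V_A = 220 × 363/1373 = 58.165 V; V_B = 220 × 156/1373 = 24.996 V; V_C = 220 × 173/1373 = 27.720 V.
P_out = V_A I_A + V_B I_B + V_C I_C = 58.165×0.915 + 24.996×2.05 + 27.720×4.76 = 53.221 + 51.243 + 131.95 = 236.41 W.
Ideal ⇒ P_in = P_out, so I_p = P_out/V_p = 236.41/220 = 1.07 A.

I_p ≈ 1.07 A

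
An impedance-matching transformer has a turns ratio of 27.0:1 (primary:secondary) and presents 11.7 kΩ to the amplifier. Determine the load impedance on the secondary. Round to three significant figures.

Z_s = Z_p/(N_p/N_s)² = 11700/27.0² = 16.0 Ω.

Z_s ≈ 16.0 Ω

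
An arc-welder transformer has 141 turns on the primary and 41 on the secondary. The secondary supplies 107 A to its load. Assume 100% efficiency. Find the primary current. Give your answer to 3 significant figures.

For an ideal transformer I_p/I_s = N_s/N_p, so I_p = 107 × 41/141 = 31.1 A.

I_p ≈ 31.1 A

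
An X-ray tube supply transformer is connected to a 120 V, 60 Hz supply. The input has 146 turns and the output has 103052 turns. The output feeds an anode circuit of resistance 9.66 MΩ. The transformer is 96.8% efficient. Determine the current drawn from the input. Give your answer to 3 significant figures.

I_in ≈ 6.39 A

V_out = 120 × 103052/146 = 84700 V.
I_out = V_out/R = 84700/(9.66×10^6) = 0.0087681 A.
P_out = V_out I_out = 84700 × 0.0087681 = 742.66 W.
P_in = P_out/η = 742.66/0.968 = 767.22 W.
I_in = P_in/V_in = 767.22/120 = 6.39 A.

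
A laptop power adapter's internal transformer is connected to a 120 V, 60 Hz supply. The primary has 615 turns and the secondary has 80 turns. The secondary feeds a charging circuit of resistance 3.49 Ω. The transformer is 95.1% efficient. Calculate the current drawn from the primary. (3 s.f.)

I_p ≈ 0.612 A

V_s = 120 × 80/615 = 15.610 V.
I_s = V_s/R = 15.610/3.49 = 4.4727 A.
P_out = V_s I_s = 15.610 × 4.4727 = 69.818 W.
P_in = P_out/η = 69.818/0.951 = 73.415 W.
I_p = P_in/V_p = 73.415/120 = 0.612 A.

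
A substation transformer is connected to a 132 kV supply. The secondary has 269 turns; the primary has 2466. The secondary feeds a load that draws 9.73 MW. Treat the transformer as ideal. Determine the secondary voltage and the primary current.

V_s = V_p × N_s/N_p = 132000 × 269/2466 = 14399 V.
I_s = P/V_s = 9.73×10^6/14399 = 675.74 A.
I_p = I_s × N_s/N_p = 675.74 × 269/2466 = 73.7 A.

V_s ≈ 14400 V, I_p ≈ 73.7 A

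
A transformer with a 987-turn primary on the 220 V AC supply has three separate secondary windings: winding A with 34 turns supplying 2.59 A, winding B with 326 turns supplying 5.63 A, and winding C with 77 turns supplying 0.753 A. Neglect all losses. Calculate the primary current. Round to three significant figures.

V_A = 220 × 34/987 = 7.5785 V; V_B = 220 × 326/987 = 72.665 V; V_C = 220 × 77/987 = 17.163 V.
P_out = V_A I_A + V_B I_B + V_C I_C = 7.5785×2.59 + 72.665×5.63 + 17.163×0.753 = 19.628 + 409.10 + 12.924 = 441.65 W.
Ideal ⇒ P_in = P_out, so I_p = P_out/V_p = 441.65/220 = 2.01 A.

I_p ≈ 2.01 A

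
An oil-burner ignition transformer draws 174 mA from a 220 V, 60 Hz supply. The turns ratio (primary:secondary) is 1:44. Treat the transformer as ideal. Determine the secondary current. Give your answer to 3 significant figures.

I_s/I_p = N_p/N_s, so I_s = 0.174 × 1/44 = 0.00395 A.

I_s ≈ 0.00395 A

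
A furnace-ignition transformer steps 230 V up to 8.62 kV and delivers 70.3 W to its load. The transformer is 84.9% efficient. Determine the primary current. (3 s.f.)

P_in = P_out/η = 70.3/0.849 = 82.803 W.
I_p = P_in/V_p = 82.803/230 = 0.360 A.

I_p ≈ 0.360 A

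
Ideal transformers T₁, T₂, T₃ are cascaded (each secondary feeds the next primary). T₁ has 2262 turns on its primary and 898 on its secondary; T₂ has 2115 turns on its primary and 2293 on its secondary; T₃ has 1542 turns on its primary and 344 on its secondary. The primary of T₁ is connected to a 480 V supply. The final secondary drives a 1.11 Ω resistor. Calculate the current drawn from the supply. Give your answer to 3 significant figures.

I_supply ≈ 3.99 A

Secondary of T₁: V = 480.00 × 898/2262 = 190.56 V.
Secondary of T₂: V = 190.56 × 2293/2115 = 206.59 V.
Secondary of T₃: V = 206.59 × 344/1542 = 46.089 V.
I_load = 46.089/1.11 = 41.521 A, so P_out = 46.089 × 41.521 = 1913.6 W.
All ideal ⇒ P_in = P_out, so I_supply = 1913.6/480 = 3.99 A.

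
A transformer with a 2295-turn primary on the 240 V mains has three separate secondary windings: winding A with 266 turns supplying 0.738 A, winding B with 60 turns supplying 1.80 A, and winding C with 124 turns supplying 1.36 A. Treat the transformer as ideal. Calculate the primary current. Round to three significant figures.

V_A = 240 × 266/2295 = 27.817 V; V_B = 240 × 60/2295 = 6.2745 V; V_C = 240 × 124/2295 = 12.967 V.
P_out = V_A I_A + V_B I_B + V_C I_C = 27.817×0.738 + 6.2745×1.80 + 12.967×1.36 = 20.529 + 11.294 + 17.636 = 49.459 W.
Ideal ⇒ P_in = P_out, so I_p = P_out/V_p = 49.459/240 = 0.206 A.

I_p ≈ 0.206 A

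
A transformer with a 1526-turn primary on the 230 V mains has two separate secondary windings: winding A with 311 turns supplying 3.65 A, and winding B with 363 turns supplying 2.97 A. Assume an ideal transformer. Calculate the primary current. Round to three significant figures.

I_p ≈ 1.45 A

V_A = 230 × 311/1526 = 46.874 V; V_B = 230 × 363/1526 = 54.712 V.
P_out = V_A I_A + V_B I_B = 46.874×3.65 + 54.712×2.97 = 171.09 + 162.49 = 333.58 W.
Ideal ⇒ P_in = P_out, so I_p = P_out/V_p = 333.58/230 = 1.45 A.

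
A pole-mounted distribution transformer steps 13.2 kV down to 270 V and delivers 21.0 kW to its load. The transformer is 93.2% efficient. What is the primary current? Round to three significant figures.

I_p ≈ 1.71 A

P_in = P_out/η = 21000/0.932 = 22532 W.
I_p = P_in/V_p = 22532/13200 = 1.71 A.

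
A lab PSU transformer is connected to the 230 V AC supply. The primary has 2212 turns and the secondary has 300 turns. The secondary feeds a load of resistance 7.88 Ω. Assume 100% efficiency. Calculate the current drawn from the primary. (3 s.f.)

V_s = V_p × N_s/N_p = 230 × 300/2212 = 31.193 V.
I_s = V_s/R = 31.193/7.88 = 3.9586 A.
For an ideal transformer I_p N_p = I_s N_s, so I_p = 3.9586 × 300/2212 = 0.537 A.

I_p ≈ 0.537 A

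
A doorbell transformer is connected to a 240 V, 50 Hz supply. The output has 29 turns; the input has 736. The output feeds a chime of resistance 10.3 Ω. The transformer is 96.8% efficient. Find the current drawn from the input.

I_in ≈ 0.0374 A

V_out = 240 × 29/736 = 9.4565 V.
I_out = V_out/R = 9.4565/10.3 = 0.91811 A.
P_out = V_out I_out = 9.4565 × 0.91811 = 8.6821 W.
P_in = P_out/η = 8.6821/0.968 = 8.9691 W.
I_in = P_in/V_in = 8.9691/240 = 0.0374 A.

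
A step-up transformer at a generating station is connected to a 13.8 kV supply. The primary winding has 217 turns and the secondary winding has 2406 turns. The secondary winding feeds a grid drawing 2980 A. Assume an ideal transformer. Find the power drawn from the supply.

I_p = I_s × N_s/N_p = 2980 × 2406/217 = 33041 A.
P = V_p I_p = 13800 × 33041 = 4.56×10^8 W.

P ≈ 4.56×10^8 W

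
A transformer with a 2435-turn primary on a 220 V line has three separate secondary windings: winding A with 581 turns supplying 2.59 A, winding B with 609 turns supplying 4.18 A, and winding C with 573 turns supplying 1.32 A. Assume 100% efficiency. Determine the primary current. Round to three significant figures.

I_p ≈ 1.97 A

V_A = 220 × 581/2435 = 52.493 V; V_B = 220 × 609/2435 = 55.023 V; V_C = 220 × 573/2435 = 51.770 V.
P_out = V_A I_A + V_B I_B + V_C I_C = 52.493×2.59 + 55.023×4.18 + 51.770×1.32 = 135.96 + 229.99 + 68.336 = 434.29 W.
Ideal ⇒ P_in = P_out, so I_p = P_out/V_p = 434.29/220 = 1.97 A.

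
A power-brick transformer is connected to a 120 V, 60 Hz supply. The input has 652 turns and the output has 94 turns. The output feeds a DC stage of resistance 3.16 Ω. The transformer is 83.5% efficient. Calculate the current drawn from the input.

I_in ≈ 0.945 A

V_out = 120 × 94/652 = 17.301 V.
I_out = V_out/R = 17.301/3.16 = 5.4749 A.
P_out = V_out I_out = 17.301 × 5.4749 = 94.719 W.
P_in = P_out/η = 94.719/0.835 = 113.44 W.
I_in = P_in/V_in = 113.44/120 = 0.945 A.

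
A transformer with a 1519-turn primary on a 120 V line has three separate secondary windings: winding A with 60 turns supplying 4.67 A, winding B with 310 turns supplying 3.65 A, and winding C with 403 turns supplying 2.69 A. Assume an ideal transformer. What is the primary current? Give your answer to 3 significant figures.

I_p ≈ 1.64 A

V_A = 120 × 60/1519 = 4.7400 V; V_B = 120 × 310/1519 = 24.490 V; V_C = 120 × 403/1519 = 31.837 V.
P_out = V_A I_A + V_B I_B + V_C I_C = 4.7400×4.67 + 24.490×3.65 + 31.837×2.69 = 22.136 + 89.388 + 85.641 = 197.16 W.
Ideal ⇒ P_in = P_out, so I_p = P_out/V_p = 197.16/120 = 1.64 A.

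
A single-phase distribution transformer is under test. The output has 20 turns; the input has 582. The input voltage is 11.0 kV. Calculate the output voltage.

V_out ≈ 378 V

V_out/V_in = N_out/N_in, so V_out = 11000 × 20/582 = 378 V.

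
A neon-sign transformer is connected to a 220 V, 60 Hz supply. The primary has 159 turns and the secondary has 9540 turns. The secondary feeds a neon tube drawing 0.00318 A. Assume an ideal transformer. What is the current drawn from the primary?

For an ideal transformer I_p N_p = I_s N_s, so I_p = 0.00318 × 9540/159 = 0.191 A.

I_p ≈ 0.191 A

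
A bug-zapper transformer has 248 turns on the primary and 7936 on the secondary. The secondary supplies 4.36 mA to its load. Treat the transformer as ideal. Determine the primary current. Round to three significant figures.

For an ideal transformer I_p/I_s = N_s/N_p, so I_p = 0.00436 × 7936/248 = 0.140 A.

I_p ≈ 0.140 A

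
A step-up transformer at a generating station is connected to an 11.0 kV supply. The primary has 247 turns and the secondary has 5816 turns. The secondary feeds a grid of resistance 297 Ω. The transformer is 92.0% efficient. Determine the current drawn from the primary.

V_s = 11000 × 5816/247 = 259010 V.
I_s = V_s/R = 259010/297 = 872.09 A.
P_out = V_s I_s = 259010 × 872.09 = 2.2588×10^8 W.
P_in = P_out/η = 2.2588×10^8/0.920 = 2.4553×10^8 W.
I_p = P_in/V_p = 2.4553×10^8/11000 = 22300 A.

I_p ≈ 22300 A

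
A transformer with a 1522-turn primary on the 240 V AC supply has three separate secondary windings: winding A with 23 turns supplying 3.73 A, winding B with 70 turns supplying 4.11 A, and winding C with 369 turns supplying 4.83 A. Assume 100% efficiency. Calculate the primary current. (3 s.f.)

I_p ≈ 1.42 A

V_A = 240 × 23/1522 = 3.6268 V; V_B = 240 × 70/1522 = 11.038 V; V_C = 240 × 369/1522 = 58.187 V.
P_out = V_A I_A + V_B I_B + V_C I_C = 3.6268×3.73 + 11.038×4.11 + 58.187×4.83 = 13.528 + 45.367 + 281.04 = 339.94 W.
Ideal ⇒ P_in = P_out, so I_p = P_out/V_p = 339.94/240 = 1.42 A.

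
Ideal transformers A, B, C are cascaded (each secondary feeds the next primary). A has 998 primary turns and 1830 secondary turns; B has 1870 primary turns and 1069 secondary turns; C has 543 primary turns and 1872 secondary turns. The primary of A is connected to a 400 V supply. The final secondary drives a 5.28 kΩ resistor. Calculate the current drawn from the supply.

I_supply ≈ 0.989 A

Secondary of A: V = 400.00 × 1830/998 = 733.47 V.
Secondary of B: V = 733.47 × 1069/1870 = 419.29 V.
Secondary of C: V = 419.29 × 1872/543 = 1445.5 V.
I_load = 1445.5/5280 = 0.27377 A, so P_out = 1445.5 × 0.27377 = 395.74 W.
All ideal ⇒ P_in = P_out, so I_supply = 395.74/400 = 0.989 A.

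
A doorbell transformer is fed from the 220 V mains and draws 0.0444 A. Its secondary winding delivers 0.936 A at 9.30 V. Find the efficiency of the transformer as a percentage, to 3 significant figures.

P_in = 220 × 0.0444 = 9.76800 W.
P_out = 9.30 × 0.936 = 8.70480 W.
η = P_out/P_in = 8.70480/9.76800 = 0.891.

η ≈ 89.1%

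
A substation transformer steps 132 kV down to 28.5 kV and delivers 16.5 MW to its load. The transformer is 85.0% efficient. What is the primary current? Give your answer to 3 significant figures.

I_p ≈ 147 A

P_in = P_out/η = 1.65×10^7/0.850 = 1.9412×10^7 W.
I_p = P_in/V_p = 1.9412×10^7/132000 = 147 A.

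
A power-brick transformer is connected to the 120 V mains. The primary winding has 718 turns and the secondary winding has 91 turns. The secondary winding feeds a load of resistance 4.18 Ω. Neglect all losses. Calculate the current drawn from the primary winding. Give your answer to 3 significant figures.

V_s = V_p × N_s/N_p = 120 × 91/718 = 15.209 V.
I_s = V_s/R = 15.209/4.18 = 3.6385 A.
For an ideal transformer I_p N_p = I_s N_s, so I_p = 3.6385 × 91/718 = 0.461 A.

I_p ≈ 0.461 A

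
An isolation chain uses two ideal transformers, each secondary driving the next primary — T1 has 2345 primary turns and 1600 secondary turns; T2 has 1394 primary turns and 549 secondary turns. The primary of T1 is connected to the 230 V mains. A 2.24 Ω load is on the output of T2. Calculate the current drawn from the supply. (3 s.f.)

After T1: V = 230.00 × 1600/2345 = 156.93 V.
After T2: V = 156.93 × 549/1394 = 61.804 V.
I_load = 61.804/2.24 = 27.591 A, so P_out = 61.804 × 27.591 = 1705.2 W.
All ideal ⇒ P_in = P_out, so I_supply = 1705.2/230 = 7.41 A.

I_supply ≈ 7.41 A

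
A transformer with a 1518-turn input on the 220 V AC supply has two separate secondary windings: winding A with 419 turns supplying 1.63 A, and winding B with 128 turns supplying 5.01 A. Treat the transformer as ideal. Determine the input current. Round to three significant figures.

I_in ≈ 0.872 A

V_A = 220 × 419/1518 = 60.725 V; V_B = 220 × 128/1518 = 18.551 V.
P_out = V_A I_A + V_B I_B = 60.725×1.63 + 18.551×5.01 = 98.981 + 92.939 = 191.92 W.
Ideal ⇒ P_in = P_out, so I_in = P_out/V_in = 191.92/220 = 0.872 A.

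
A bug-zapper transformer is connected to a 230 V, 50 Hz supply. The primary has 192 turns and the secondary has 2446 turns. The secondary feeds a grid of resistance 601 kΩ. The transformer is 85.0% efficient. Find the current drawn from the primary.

V_s = 230 × 2446/192 = 2930.1 V.
I_s = V_s/R = 2930.1/601000 = 0.0048754 A.
P_out = V_s I_s = 2930.1 × 0.0048754 = 14.285 W.
P_in = P_out/η = 14.285/0.850 = 16.806 W.
I_p = P_in/V_p = 16.806/230 = 0.0731 A.

I_p ≈ 0.0731 A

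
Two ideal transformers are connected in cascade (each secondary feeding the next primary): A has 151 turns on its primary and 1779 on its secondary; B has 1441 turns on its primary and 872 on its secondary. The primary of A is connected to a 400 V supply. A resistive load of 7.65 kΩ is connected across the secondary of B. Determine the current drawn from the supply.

I_supply ≈ 2.66 A

After A: V = 400.00 × 1779/151 = 4712.6 V.
After B: V = 4712.6 × 872/1441 = 2851.8 V.
I_load = 2851.8/7650 = 0.37278 A, so P_out = 2851.8 × 0.37278 = 1063.1 W.
All ideal ⇒ P_in = P_out, so I_supply = 1063.1/400 = 2.66 A.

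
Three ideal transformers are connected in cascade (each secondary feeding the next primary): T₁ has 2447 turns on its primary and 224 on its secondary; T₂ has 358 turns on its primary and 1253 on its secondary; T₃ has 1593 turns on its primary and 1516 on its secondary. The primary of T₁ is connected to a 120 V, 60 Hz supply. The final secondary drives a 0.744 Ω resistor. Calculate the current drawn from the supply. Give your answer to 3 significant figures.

I_supply ≈ 15.0 A

After T₁: V = 120.00 × 224/2447 = 10.985 V.
After T₂: V = 10.985 × 1253/358 = 38.447 V.
After T₃: V = 38.447 × 1516/1593 = 36.589 V.
I_load = 36.589/0.744 = 49.178 A, so P_out = 36.589 × 49.178 = 1799.4 W.
All ideal ⇒ P_in = P_out, so I_supply = 1799.4/120 = 15.0 A.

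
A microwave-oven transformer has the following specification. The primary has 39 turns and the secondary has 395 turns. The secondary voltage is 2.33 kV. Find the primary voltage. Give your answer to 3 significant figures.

V_p ≈ 230 V

V_p/V_s = N_p/N_s, so V_p = 2330 × 39/395 = 230 V.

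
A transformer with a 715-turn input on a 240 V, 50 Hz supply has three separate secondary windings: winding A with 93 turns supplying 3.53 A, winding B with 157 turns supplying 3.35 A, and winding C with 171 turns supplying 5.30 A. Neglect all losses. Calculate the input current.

V_A = 240 × 93/715 = 31.217 V; V_B = 240 × 157/715 = 52.699 V; V_C = 240 × 171/715 = 57.399 V.
P_out = V_A I_A + V_B I_B + V_C I_C = 31.217×3.53 + 52.699×3.35 + 57.399×5.30 = 110.20 + 176.54 + 304.21 = 590.95 W.
Ideal ⇒ P_in = P_out, so I_in = P_out/V_in = 590.95/240 = 2.46 A.

I_in ≈ 2.46 A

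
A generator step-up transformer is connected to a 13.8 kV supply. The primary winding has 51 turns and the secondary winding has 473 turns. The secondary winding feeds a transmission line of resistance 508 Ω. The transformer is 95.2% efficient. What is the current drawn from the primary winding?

I_p ≈ 2450 A

V_s = 13800 × 473/51 = 127990 V.
I_s = V_s/R = 127990/508 = 251.95 A.
P_out = V_s I_s = 127990 × 251.95 = 3.2246×10^7 W.
P_in = P_out/η = 3.2246×10^7/0.952 = 3.3872×10^7 W.
I_p = P_in/V_p = 3.3872×10^7/13800 = 2450 A.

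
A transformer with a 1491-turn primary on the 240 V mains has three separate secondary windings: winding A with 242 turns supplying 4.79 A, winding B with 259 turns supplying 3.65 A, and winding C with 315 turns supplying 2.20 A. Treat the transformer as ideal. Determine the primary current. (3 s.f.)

I_p ≈ 1.88 A

V_A = 240 × 242/1491 = 38.954 V; V_B = 240 × 259/1491 = 41.690 V; V_C = 240 × 315/1491 = 50.704 V.
P_out = V_A I_A + V_B I_B + V_C I_C = 38.954×4.79 + 41.690×3.65 + 50.704×2.20 = 186.59 + 152.17 + 111.55 = 450.31 W.
Ideal ⇒ P_in = P_out, so I_p = P_out/V_p = 450.31/240 = 1.88 A.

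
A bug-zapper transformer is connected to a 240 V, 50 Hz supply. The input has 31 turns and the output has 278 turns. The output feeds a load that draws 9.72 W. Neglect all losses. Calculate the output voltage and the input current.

V_out = V_in × N_out/N_in = 240 × 278/31 = 2152.3 V.
I_out = P/V_out = 9.72/2152.3 = 0.0045162 A.
I_in = I_out × N_out/N_in = 0.0045162 × 278/31 = 0.0405 A.

V_out ≈ 2150 V, I_in ≈ 0.0405 A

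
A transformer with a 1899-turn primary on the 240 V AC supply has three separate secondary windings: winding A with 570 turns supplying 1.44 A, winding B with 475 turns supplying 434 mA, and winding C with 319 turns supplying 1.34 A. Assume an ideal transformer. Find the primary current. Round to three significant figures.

I_p ≈ 0.766 A

V_A = 240 × 570/1899 = 72.038 V; V_B = 240 × 475/1899 = 60.032 V; V_C = 240 × 319/1899 = 40.316 V.
P_out = V_A I_A + V_B I_B + V_C I_C = 72.038×1.44 + 60.032×0.434 + 40.316×1.34 = 103.73 + 26.054 + 54.023 = 183.81 W.
Ideal ⇒ P_in = P_out, so I_p = P_out/V_p = 183.81/240 = 0.766 A.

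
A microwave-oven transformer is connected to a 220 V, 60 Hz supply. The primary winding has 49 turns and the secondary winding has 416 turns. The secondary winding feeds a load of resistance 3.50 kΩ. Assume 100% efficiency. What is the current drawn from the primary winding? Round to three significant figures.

V_s = V_p × N_s/N_p = 220 × 416/49 = 1867.8 V.
I_s = V_s/R = 1867.8/3500 = 0.53364 A.
For an ideal transformer I_p N_p = I_s N_s, so I_p = 0.53364 × 416/49 = 4.53 A.

I_p ≈ 4.53 A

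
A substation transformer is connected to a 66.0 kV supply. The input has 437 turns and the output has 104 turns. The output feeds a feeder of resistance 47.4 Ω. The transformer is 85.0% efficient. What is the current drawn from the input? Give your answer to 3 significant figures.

I_in ≈ 92.8 A

V_out = 66000 × 104/437 = 15707 V.
I_out = V_out/R = 15707/47.4 = 331.37 A.
P_out = V_out I_out = 15707 × 331.37 = 5.2049×10^6 W.
P_in = P_out/η = 5.2049×10^6/0.850 = 6.1234×10^6 W.
I_in = P_in/V_in = 6.1234×10^6/66000 = 92.8 A.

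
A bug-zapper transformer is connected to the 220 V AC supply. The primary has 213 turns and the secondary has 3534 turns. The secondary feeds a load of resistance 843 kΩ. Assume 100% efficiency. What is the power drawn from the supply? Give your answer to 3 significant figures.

V_s = V_p × N_s/N_p = 220 × 3534/213 = 3650.1 V.
I_s = V_s/R = 3650.1/843000 = 0.0043299 A.
I_p = I_s × N_s/N_p = 0.0043299 × 3534/213 = 0.071840 A.
P = V_p I_p = 220 × 0.071840 = 15.8 W.

P ≈ 15.8 W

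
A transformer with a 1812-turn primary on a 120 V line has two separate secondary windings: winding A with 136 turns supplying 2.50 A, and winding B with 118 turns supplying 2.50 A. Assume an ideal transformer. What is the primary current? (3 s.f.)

I_p ≈ 0.350 A

V_A = 120 × 136/1812 = 9.0066 V; V_B = 120 × 118/1812 = 7.8146 V.
P_out = V_A I_A + V_B I_B = 9.0066×2.50 + 7.8146×2.50 = 22.517 + 19.536 = 42.053 W.
Ideal ⇒ P_in = P_out, so I_p = P_out/V_p = 42.053/120 = 0.350 A.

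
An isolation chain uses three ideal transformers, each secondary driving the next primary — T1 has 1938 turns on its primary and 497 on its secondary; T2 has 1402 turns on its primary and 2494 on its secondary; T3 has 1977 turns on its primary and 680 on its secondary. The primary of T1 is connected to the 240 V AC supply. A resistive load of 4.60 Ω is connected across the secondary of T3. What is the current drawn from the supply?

I_supply ≈ 1.28 A

After T1: V = 240.00 × 497/1938 = 61.548 V.
After T2: V = 61.548 × 2494/1402 = 109.49 V.
After T3: V = 109.49 × 680/1977 = 37.659 V.
I_load = 37.659/4.60 = 8.1867 A, so P_out = 37.659 × 8.1867 = 308.30 W.
All ideal ⇒ P_in = P_out, so I_supply = 308.30/240 = 1.28 A.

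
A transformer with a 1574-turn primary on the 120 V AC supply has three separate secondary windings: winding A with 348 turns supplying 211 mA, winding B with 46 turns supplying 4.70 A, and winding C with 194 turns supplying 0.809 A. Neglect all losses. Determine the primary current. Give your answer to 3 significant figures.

V_A = 120 × 348/1574 = 26.531 V; V_B = 120 × 46/1574 = 3.5070 V; V_C = 120 × 194/1574 = 14.790 V.
P_out = V_A I_A + V_B I_B + V_C I_C = 26.531×0.211 + 3.5070×4.70 + 14.790×0.809 = 5.5981 + 16.483 + 11.965 = 34.046 W.
Ideal ⇒ P_in = P_out, so I_p = P_out/V_p = 34.046/120 = 0.284 A.

I_p ≈ 0.284 A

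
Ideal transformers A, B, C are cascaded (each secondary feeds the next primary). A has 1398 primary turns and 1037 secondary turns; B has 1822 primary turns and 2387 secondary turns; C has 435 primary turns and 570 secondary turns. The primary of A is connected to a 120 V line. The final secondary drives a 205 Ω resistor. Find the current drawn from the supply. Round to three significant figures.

After A: V = 120.00 × 1037/1398 = 89.013 V.
After B: V = 89.013 × 2387/1822 = 116.62 V.
After C: V = 116.62 × 570/435 = 152.81 V.
I_load = 152.81/205 = 0.74540 A, so P_out = 152.81 × 0.74540 = 113.90 W.
All ideal ⇒ P_in = P_out, so I_supply = 113.90/120 = 0.949 A.

I_supply ≈ 0.949 A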